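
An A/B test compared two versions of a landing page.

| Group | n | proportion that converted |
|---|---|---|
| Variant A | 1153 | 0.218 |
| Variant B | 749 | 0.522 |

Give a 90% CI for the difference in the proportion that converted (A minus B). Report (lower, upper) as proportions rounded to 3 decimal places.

Each SE is √(p̂(1−p̂)/n): √(0.2180·0.7820/1153) = 0.01216 and √(0.5220·0.4780/749) = 0.01825.
SE(p̂₁ − p̂₂) = √(SE₁² + SE₂²) = √(0.0001478656 + 0.0003330625) = 0.02193, since the two samples are independent.
At 90% confidence z* = 1.645; margin = 1.645 × 0.02193 = 0.03607.
The difference is 0.2180 − 0.5220 = -0.3040, so the interval is -0.3040 ± 0.03607 = (-0.340, -0.268).

(-0.340, -0.268)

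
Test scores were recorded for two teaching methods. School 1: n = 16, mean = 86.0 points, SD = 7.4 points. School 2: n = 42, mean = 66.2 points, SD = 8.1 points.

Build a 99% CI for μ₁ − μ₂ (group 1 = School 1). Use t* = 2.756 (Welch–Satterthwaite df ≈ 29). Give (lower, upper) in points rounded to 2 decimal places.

SE₁ = s₁/√n₁ = 7.4/√16 = 1.8500; SE₂ = 8.1/√42 = 1.2499.
Independent samples, unequal variances: SE_diff = √(SE₁² + SE₂²) = √(3.4225 + 1.56225001) = 2.2327.
t* = 2.756, so margin of error = 2.756 × 2.2327 = 6.1533.
Difference in means = 86.0 − 66.2 = 19.8000.
19.8000 ± 6.1533 → (13.65, 25.95).

(13.65, 25.95)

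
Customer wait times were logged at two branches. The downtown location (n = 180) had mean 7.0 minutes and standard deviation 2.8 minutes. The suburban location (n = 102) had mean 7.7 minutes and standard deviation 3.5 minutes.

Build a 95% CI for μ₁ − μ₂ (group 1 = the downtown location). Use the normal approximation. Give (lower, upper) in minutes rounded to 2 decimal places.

Per-group SEs: s₁/√n₁ = 2.8/√180 = 0.2087, s₂/√n₂ = 3.5/√102 = 0.3466.
Unpooled SE of the difference: √(0.04355569 + 0.12013156) = 0.4046.
Margin of error = z* · SE = 1.960 × 0.4046 = 0.7930.
x̄₁ − x̄₂ = 7.0 − 7.7 = -0.7000.
CI: -0.7000 ± 0.7930 = (-1.49, 0.09).

(-1.49, 0.09)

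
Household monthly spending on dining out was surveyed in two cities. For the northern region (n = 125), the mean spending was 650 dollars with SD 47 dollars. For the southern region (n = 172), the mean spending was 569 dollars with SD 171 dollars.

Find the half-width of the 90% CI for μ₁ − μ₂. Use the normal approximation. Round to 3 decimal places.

Per-group SEs: s₁/√n₁ = 47/√125 = 4.2038, s₂/√n₂ = 171/√172 = 13.0386.
Unpooled SE of the difference: √(17.67193444 + 170.00508996) = 13.6995.
Margin of error = z* · SE = 1.645 × 13.6995 = 22.5357.

22.536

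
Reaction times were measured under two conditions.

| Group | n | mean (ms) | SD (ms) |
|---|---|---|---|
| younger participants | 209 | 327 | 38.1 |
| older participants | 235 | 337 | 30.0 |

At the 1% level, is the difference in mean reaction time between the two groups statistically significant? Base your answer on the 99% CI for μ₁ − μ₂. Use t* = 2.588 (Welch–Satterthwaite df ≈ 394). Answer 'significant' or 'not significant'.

significant

Per-group SEs: s₁/√n₁ = 38.1/√209 = 2.6354, s₂/√n₂ = 30.0/√235 = 1.9570.
Unpooled SE of the difference: √(6.94533316 + 3.829849) = 3.2826.
Margin of error = t* · SE = 2.588 × 3.2826 = 8.4954.
x̄₁ − x̄₂ = 327 − 337 = -10.0000.
CI: -10.0000 ± 8.4954 = (-18.4954, -1.5046).
The interval (-18.4954, -1.5046) does not contain 0, so the difference is significant.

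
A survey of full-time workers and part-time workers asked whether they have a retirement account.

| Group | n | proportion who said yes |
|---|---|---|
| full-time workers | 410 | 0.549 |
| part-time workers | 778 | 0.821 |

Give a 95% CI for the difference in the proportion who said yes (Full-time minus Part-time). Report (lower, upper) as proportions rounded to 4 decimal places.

(-0.3272, -0.2168)

SE₁ = √(p̂₁(1−p̂₁)/n₁) = √(0.5490·0.4510/410) = 0.02457; SE₂ = √(0.8210·0.1790/778) = 0.01374.
Independent samples: SE of the difference = √(SE₁² + SE₂²) = √(0.0006036849 + 0.0001887876) = 0.02815.
z* for 95% confidence is 1.960, so the margin of error is 1.960 × 0.02815 = 0.05517.
Point estimate p̂₁ − p̂₂ = 0.5490 − 0.8210 = -0.2720.
-0.2720 ± 0.05517 → (-0.3272, -0.2168).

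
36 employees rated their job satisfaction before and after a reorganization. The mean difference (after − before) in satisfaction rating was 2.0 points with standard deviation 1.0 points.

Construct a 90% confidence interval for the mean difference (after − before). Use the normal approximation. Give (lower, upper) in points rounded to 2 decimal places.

(1.73, 2.27)

Paired design: SE = s_d/√n = 1.0/√36 = 0.1667.
z* = 1.645; margin of error = 1.645 × 0.1667 = 0.2742.
2.0 ± 0.2742 → (1.73, 2.27).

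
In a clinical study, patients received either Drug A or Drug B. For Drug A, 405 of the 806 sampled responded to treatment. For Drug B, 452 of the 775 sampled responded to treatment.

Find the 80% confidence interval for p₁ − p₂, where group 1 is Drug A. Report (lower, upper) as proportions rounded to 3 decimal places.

(-0.113, -0.049)

Sample proportions: 405/806 = 0.5025, 452/775 = 0.5832.
Each SE is √(p̂(1−p̂)/n): √(0.5025·0.4975/806) = 0.01761 and √(0.5832·0.4168/775) = 0.01771.
SE(p̂₁ − p̂₂) = √(SE₁² + SE₂²) = √(0.0003101121 + 0.0003136441) = 0.02498, since the two samples are independent.
At 80% confidence z* = 1.282; margin = 1.282 × 0.02498 = 0.03202.
The difference is 0.5025 − 0.5832 = -0.0807, so the interval is -0.0807 ± 0.03202 = (-0.113, -0.049).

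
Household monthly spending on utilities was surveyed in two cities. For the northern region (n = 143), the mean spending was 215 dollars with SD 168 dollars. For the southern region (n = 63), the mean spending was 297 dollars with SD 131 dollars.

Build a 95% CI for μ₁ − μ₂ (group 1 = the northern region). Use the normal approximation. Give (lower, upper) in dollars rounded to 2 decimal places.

SE₁ = s₁/√n₁ = 168/√143 = 14.0489; SE₂ = 131/√63 = 16.5044.
Independent samples, unequal variances: SE_diff = √(SE₁² + SE₂²) = √(197.37159121 + 272.39521936) = 21.6741.
z* = 1.960, so margin of error = 1.960 × 21.6741 = 42.4812.
Difference in means = 215 − 297 = -82.0000.
-82.0000 ± 42.4812 → (-124.48, -39.52).

(-124.48, -39.52)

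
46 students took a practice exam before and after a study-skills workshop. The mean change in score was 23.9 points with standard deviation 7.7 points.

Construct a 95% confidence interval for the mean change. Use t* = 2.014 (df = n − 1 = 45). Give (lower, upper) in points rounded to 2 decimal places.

This is a matched-pairs design, so SE = s_d/√n = 7.7/√46 = 1.1353.
Margin = 2.014 × 1.1353 = 2.2865; the interval is 23.9 ± 2.2865 = (21.61, 26.19).

(21.61, 26.19)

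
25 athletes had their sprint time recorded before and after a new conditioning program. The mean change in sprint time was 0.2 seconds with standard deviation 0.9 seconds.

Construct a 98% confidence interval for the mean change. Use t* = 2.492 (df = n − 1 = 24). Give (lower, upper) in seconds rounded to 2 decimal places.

(-0.25, 0.65)

Paired design: SE = s_d/√n = 0.9/√25 = 0.1800.
t* = 2.492; margin of error = 2.492 × 0.1800 = 0.4486.
0.2 ± 0.4486 → (-0.25, 0.65).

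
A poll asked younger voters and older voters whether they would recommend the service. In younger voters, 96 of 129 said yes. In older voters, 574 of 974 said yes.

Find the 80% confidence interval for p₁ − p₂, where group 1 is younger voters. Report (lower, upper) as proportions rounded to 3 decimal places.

(0.102, 0.208)

First, p̂₁ = 96/129 = 0.7442; p̂₂ = 574/974 = 0.5893.
The two standard errors are √(0.7442×0.2558/129) = 0.03841 and √(0.5893×0.4107/974) = 0.01576.
Because the samples are independent, SE_diff = √(0.03841² + 0.01576²) = 0.04152.
Using z* = 1.282 for 80%, ME = 1.282 × 0.04152 = 0.05323.
p̂₁ − p̂₂ = 0.1549; interval 0.1549 ± 0.05323 gives (0.102, 0.208).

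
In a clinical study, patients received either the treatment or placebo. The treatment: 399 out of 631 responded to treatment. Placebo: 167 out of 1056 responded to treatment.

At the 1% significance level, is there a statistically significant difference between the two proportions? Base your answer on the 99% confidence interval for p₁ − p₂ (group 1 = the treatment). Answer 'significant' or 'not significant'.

significant

Sample proportions: 399/631 = 0.6323, 167/1056 = 0.1581.
Each SE is √(p̂(1−p̂)/n): √(0.6323·0.3677/631) = 0.01920 and √(0.1581·0.8419/1056) = 0.01123.
SE(p̂₁ − p̂₂) = √(SE₁² + SE₂²) = √(0.00036864 + 0.0001261129) = 0.02224, since the two samples are independent.
At 99% confidence z* = 2.576; margin = 2.576 × 0.02224 = 0.05729.
The difference is 0.6323 − 0.1581 = 0.4742, so the interval is 0.4742 ± 0.05729 = (0.41691, 0.53149).
The interval (0.41691, 0.53149) does not contain 0, so the difference is significant.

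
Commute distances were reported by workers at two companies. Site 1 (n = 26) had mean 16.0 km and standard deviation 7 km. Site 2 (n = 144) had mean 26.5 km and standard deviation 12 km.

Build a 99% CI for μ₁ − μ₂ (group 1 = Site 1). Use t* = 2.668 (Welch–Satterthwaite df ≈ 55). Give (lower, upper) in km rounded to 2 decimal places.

(-15.03, -5.97)

Standard errors of each mean: 7/√26 = 1.3728 and 12/√144 = 1.0000.
SE(x̄₁ − x̄₂) = √(1.3728² + 1.0000²) = 1.6984 for independent samples with unequal variances.
With t* = 2.668, the margin is 2.668 × 1.6984 = 4.5313.
x̄₁ − x̄₂ = 16.0 − 26.5 = -10.5000; the interval is -10.5000 ± 4.5313 = (-15.03, -5.97).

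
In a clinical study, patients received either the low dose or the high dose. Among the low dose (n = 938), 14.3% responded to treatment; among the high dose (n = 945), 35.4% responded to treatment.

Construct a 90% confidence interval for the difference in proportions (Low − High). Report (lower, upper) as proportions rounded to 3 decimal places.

Each SE is √(p̂(1−p̂)/n): √(0.1430·0.8570/938) = 0.01143 and √(0.3540·0.6460/945) = 0.01556.
SE(p̂₁ − p̂₂) = √(SE₁² + SE₂²) = √(0.0001306449 + 0.0002421136) = 0.01931, since the two samples are independent.
At 90% confidence z* = 1.645; margin = 1.645 × 0.01931 = 0.03176.
The difference is 0.1430 − 0.3540 = -0.2110, so the interval is -0.2110 ± 0.03176 = (-0.243, -0.179).

(-0.243, -0.179)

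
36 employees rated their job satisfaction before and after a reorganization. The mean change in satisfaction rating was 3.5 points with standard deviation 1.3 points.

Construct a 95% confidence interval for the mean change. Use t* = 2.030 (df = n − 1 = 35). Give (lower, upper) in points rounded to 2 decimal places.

This is a matched-pairs design, so SE = s_d/√n = 1.3/√36 = 0.2167.
Margin = 2.030 × 0.2167 = 0.4399; the interval is 3.5 ± 0.4399 = (3.06, 3.94).

(3.06, 3.94)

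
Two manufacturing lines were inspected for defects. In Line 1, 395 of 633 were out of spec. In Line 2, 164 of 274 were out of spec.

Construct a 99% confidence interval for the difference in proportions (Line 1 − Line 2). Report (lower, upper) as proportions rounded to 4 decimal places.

p̂₁ = 395/633 = 0.6240 and p̂₂ = 164/274 = 0.5985.
SE₁ = √(p̂₁(1−p̂₁)/n₁) = √(0.6240·0.3760/633) = 0.01925; SE₂ = √(0.5985·0.4015/274) = 0.02961.
Independent samples: SE of the difference = √(SE₁² + SE₂²) = √(0.0003705625 + 0.0008767521) = 0.03532.
z* for 99% confidence is 2.576, so the margin of error is 2.576 × 0.03532 = 0.09098.
Point estimate p̂₁ − p̂₂ = 0.6240 − 0.5985 = 0.0255.
0.0255 ± 0.09098 → (-0.0655, 0.1165).

(-0.0655, 0.1165)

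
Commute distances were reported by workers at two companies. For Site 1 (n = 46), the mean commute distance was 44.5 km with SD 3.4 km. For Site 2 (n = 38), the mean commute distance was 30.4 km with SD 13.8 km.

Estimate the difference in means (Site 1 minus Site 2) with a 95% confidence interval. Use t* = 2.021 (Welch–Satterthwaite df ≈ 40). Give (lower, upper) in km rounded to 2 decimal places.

Standard errors of each mean: 3.4/√46 = 0.5013 and 13.8/√38 = 2.2387.
SE(x̄₁ − x̄₂) = √(0.5013² + 2.2387²) = 2.2941 for independent samples with unequal variances.
With t* = 2.021, the margin is 2.021 × 2.2941 = 4.6364.
x̄₁ − x̄₂ = 44.5 − 30.4 = 14.1000; the interval is 14.1000 ± 4.6364 = (9.46, 18.74).

(9.46, 18.74)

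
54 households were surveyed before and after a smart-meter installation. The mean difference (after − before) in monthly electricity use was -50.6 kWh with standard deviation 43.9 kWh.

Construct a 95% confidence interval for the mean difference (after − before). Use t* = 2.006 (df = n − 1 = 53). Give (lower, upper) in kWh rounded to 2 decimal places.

This is a matched-pairs design, so SE = s_d/√n = 43.9/√54 = 5.9740.
Margin = 2.006 × 5.9740 = 11.9838; the interval is -50.6 ± 11.9838 = (-62.58, -38.62).

(-62.58, -38.62)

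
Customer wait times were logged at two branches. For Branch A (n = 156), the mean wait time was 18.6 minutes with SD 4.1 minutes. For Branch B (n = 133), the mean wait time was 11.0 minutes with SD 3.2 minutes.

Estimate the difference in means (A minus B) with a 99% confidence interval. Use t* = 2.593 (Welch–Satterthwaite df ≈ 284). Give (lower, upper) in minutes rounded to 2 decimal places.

Per-group SEs: s₁/√n₁ = 4.1/√156 = 0.3283, s₂/√n₂ = 3.2/√133 = 0.2775.
Unpooled SE of the difference: √(0.10778089 + 0.07700625) = 0.4299.
Margin of error = t* · SE = 2.593 × 0.4299 = 1.1147.
x̄₁ − x̄₂ = 18.6 − 11.0 = 7.6000.
CI: 7.6000 ± 1.1147 = (6.49, 8.71).

(6.49, 8.71)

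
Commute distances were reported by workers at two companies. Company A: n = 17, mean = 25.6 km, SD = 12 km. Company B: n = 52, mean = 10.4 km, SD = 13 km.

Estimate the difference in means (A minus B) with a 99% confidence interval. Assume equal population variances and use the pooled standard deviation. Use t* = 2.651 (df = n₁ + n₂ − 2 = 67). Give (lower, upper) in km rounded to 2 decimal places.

(5.74, 24.66)

s_p = √[((n₁−1)s₁² + (n₂−1)s₂²)/(n₁+n₂−2)] = √[(16·12² + 51·13²)/67] = 12.7683.
SE = 12.7683·√(1/17 + 1/52) = 3.5672.
With t* = 2.651, margin = 2.651 × 3.5672 = 9.4566.
x̄₁ − x̄₂ = 25.6 − 10.4 = 15.2000; interval 15.2000 ± 9.4566 = (5.74, 24.66).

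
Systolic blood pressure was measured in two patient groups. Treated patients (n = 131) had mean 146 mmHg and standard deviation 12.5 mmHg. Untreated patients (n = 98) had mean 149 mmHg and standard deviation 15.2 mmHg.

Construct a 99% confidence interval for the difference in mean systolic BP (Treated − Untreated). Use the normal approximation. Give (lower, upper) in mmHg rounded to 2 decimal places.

SE₁ = s₁/√n₁ = 12.5/√131 = 1.0921; SE₂ = 15.2/√98 = 1.5354.
Independent samples, unequal variances: SE_diff = √(SE₁² + SE₂²) = √(1.19268241 + 2.35745316) = 1.8842.
z* = 2.576, so margin of error = 2.576 × 1.8842 = 4.8537.
Difference in means = 146 − 149 = -3.0000.
-3.0000 ± 4.8537 → (-7.85, 1.85).

(-7.85, 1.85)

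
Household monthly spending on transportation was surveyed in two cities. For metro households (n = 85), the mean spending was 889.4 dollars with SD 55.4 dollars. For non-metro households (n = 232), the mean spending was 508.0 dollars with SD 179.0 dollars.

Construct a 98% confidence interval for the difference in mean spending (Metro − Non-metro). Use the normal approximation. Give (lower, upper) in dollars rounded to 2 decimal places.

(350.70, 412.10)

Standard errors of each mean: 55.4/√85 = 6.0090 and 179.0/√232 = 11.7519.
SE(x̄₁ − x̄₂) = √(6.0090² + 11.7519²) = 13.1991 for independent samples with unequal variances.
With z* = 2.326, the margin is 2.326 × 13.1991 = 30.7011.
x̄₁ − x̄₂ = 889.4 − 508.0 = 381.4000; the interval is 381.4000 ± 30.7011 = (350.70, 412.10).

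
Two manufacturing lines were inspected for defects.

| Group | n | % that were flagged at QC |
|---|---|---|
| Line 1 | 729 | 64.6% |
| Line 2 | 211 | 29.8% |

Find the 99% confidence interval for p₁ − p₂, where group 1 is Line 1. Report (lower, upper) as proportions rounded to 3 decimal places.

(0.255, 0.441)

SE₁ = √(p̂₁(1−p̂₁)/n₁) = √(0.6460·0.3540/729) = 0.01771; SE₂ = √(0.2980·0.7020/211) = 0.03149.
Independent samples: SE of the difference = √(SE₁² + SE₂²) = √(0.0003136441 + 0.0009916201) = 0.03613.
z* for 99% confidence is 2.576, so the margin of error is 2.576 × 0.03613 = 0.09307.
Point estimate p̂₁ − p̂₂ = 0.6460 − 0.2980 = 0.3480.
0.3480 ± 0.09307 → (0.255, 0.441).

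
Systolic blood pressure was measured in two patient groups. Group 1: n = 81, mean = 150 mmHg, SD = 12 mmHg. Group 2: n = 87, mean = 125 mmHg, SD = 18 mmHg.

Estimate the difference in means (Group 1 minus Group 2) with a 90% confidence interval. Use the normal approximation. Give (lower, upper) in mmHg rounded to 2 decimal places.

SE₁ = s₁/√n₁ = 12/√81 = 1.3333; SE₂ = 18/√87 = 1.9298.
Independent samples, unequal variances: SE_diff = √(SE₁² + SE₂²) = √(1.77768889 + 3.72412804) = 2.3456.
z* = 1.645, so margin of error = 1.645 × 2.3456 = 3.8585.
Difference in means = 150 − 125 = 25.0000.
25.0000 ± 3.8585 → (21.14, 28.86).

(21.14, 28.86)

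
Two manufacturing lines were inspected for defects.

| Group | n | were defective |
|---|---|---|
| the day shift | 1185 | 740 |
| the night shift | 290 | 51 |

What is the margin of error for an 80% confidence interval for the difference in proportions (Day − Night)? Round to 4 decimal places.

Sample proportions: 740/1185 = 0.6245, 51/290 = 0.1759.
Each SE is √(p̂(1−p̂)/n): √(0.6245·0.3755/1185) = 0.01407 and √(0.1759·0.8241/290) = 0.02236.
SE(p̂₁ − p̂₂) = √(SE₁² + SE₂²) = √(0.0001979649 + 0.0004999696) = 0.02642, since the two samples are independent.
At 80% confidence z* = 1.282; margin = 1.282 × 0.02642 = 0.03387.

0.0339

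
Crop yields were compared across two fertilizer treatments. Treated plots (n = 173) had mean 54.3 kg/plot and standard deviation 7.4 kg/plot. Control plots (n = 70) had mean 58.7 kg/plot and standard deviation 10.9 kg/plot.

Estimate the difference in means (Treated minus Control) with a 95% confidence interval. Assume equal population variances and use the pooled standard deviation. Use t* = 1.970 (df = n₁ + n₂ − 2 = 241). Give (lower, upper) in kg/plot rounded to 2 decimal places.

(-6.79, -2.01)

Pooled variance s_p² = [172·7.4² + 69·10.9²] / (173+70−2) = 73.0980, so s_p = 8.5497.
SE_diff = s_p·√(1/n₁ + 1/n₂) = 8.5497·√(1/173 + 1/70) = 1.2111.
t* = 1.970; margin = 1.970 × 1.2111 = 2.3859.
Difference = 54.3 − 58.7 = -4.4000.
-4.4000 ± 2.3859 → (-6.79, -2.01).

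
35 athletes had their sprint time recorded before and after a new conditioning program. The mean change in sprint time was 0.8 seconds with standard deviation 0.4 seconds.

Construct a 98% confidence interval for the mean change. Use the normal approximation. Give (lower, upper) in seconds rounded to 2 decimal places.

Paired design: SE = s_d/√n = 0.4/√35 = 0.0676.
z* = 2.326; margin of error = 2.326 × 0.0676 = 0.1572.
0.8 ± 0.1572 → (0.64, 0.96).

(0.64, 0.96)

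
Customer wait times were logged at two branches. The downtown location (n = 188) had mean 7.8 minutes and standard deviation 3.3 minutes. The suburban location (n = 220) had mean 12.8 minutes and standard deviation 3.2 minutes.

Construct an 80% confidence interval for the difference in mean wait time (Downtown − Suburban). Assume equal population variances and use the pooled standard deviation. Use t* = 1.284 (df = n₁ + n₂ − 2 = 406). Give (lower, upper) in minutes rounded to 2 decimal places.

s_p = √[((n₁−1)s₁² + (n₂−1)s₂²)/(n₁+n₂−2)] = √[(187·3.3² + 219·3.2²)/406] = 3.2464.
SE = 3.2464·√(1/188 + 1/220) = 0.3224.
With t* = 1.284, margin = 1.284 × 0.3224 = 0.4140.
x̄₁ − x̄₂ = 7.8 − 12.8 = -5.0000; interval -5.0000 ± 0.4140 = (-5.41, -4.59).

(-5.41, -4.59)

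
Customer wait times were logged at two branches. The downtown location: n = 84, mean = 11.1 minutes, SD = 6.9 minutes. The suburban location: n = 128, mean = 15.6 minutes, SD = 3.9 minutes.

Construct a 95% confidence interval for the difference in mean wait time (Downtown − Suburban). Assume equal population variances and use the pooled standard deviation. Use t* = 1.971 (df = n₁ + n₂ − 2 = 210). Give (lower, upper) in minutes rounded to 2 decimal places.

(-5.96, -3.04)

s_p = √[((n₁−1)s₁² + (n₂−1)s₂²)/(n₁+n₂−2)] = √[(83·6.9² + 127·3.9²)/210] = 5.2930.
SE = 5.2930·√(1/84 + 1/128) = 0.7432.
With t* = 1.971, margin = 1.971 × 0.7432 = 1.4648.
x̄₁ − x̄₂ = 11.1 − 15.6 = -4.5000; interval -4.5000 ± 1.4648 = (-5.96, -3.04).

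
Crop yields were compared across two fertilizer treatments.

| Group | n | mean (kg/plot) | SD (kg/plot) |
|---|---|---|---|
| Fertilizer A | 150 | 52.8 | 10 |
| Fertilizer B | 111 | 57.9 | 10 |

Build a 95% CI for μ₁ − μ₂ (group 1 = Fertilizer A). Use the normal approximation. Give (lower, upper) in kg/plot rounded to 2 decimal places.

Standard errors of each mean: 10/√150 = 0.8165 and 10/√111 = 0.9492.
SE(x̄₁ − x̄₂) = √(0.8165² + 0.9492²) = 1.2521 for independent samples with unequal variances.
With z* = 1.960, the margin is 1.960 × 1.2521 = 2.4541.
x̄₁ − x̄₂ = 52.8 − 57.9 = -5.1000; the interval is -5.1000 ± 2.4541 = (-7.55, -2.65).

(-7.55, -2.65)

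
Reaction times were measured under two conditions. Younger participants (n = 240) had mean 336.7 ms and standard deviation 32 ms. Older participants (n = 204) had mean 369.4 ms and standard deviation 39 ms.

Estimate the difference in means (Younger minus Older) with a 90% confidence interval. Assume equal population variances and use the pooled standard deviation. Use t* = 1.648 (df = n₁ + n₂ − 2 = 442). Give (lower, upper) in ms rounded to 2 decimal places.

Pooled variance s_p² = [239·32² + 203·39²] / (240+204−2) = 1252.2602, so s_p = 35.3873.
SE_diff = s_p·√(1/n₁ + 1/n₂) = 35.3873·√(1/240 + 1/204) = 3.3699.
t* = 1.648; margin = 1.648 × 3.3699 = 5.5536.
Difference = 336.7 − 369.4 = -32.7000.
-32.7000 ± 5.5536 → (-38.25, -27.15).

(-38.25, -27.15)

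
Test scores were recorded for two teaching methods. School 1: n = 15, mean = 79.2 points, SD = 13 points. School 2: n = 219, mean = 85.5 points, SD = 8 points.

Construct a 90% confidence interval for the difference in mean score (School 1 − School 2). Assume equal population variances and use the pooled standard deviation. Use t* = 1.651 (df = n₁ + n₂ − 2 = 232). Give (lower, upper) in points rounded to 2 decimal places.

s_p = √[((n₁−1)s₁² + (n₂−1)s₂²)/(n₁+n₂−2)] = √[(14·13² + 218·8²)/232] = 8.3867.
SE = 8.3867·√(1/15 + 1/219) = 2.2384.
With t* = 1.651, margin = 1.651 × 2.2384 = 3.6956.
x̄₁ − x̄₂ = 79.2 − 85.5 = -6.3000; interval -6.3000 ± 3.6956 = (-10.00, -2.60).

(-10.00, -2.60)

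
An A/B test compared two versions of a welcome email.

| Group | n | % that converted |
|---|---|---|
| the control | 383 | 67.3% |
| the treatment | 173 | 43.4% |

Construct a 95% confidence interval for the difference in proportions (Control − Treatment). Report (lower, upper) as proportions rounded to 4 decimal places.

The two standard errors are √(0.6730×0.3270/383) = 0.02397 and √(0.4340×0.5660/173) = 0.03768.
Because the samples are independent, SE_diff = √(0.02397² + 0.03768²) = 0.04466.
Using z* = 1.960 for 95%, ME = 1.960 × 0.04466 = 0.08753.
p̂₁ − p̂₂ = 0.2390; interval 0.2390 ± 0.08753 gives (0.1515, 0.3265).

(0.1515, 0.3265)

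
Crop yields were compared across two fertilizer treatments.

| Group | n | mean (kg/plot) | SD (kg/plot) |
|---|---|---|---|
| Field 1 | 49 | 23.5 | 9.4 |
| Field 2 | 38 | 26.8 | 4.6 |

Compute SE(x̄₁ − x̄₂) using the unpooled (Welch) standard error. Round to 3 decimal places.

Standard errors of each mean: 9.4/√49 = 1.3429 and 4.6/√38 = 0.7462.
SE(x̄₁ − x̄₂) = √(1.3429² + 0.7462²) = 1.5363 for independent samples with unequal variances.

1.536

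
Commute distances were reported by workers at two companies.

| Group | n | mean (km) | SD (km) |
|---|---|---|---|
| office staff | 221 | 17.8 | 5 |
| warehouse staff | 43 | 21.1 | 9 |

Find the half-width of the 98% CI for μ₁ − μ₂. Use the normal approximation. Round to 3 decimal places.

3.287

Per-group SEs: s₁/√n₁ = 5/√221 = 0.3363, s₂/√n₂ = 9/√43 = 1.3725.
Unpooled SE of the difference: √(0.11309769 + 1.88375625) = 1.4131.
Margin of error = z* · SE = 2.326 × 1.4131 = 3.2869.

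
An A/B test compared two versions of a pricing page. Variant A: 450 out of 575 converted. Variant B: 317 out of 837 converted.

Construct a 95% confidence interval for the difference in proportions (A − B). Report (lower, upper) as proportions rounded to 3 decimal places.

First, p̂₁ = 450/575 = 0.7826; p̂₂ = 317/837 = 0.3787.
The two standard errors are √(0.7826×0.2174/575) = 0.01720 and √(0.3787×0.6213/837) = 0.01677.
Because the samples are independent, SE_diff = √(0.01720² + 0.01677²) = 0.02402.
Using z* = 1.960 for 95%, ME = 1.960 × 0.02402 = 0.04708.
p̂₁ − p̂₂ = 0.4039; interval 0.4039 ± 0.04708 gives (0.357, 0.451).

(0.357, 0.451)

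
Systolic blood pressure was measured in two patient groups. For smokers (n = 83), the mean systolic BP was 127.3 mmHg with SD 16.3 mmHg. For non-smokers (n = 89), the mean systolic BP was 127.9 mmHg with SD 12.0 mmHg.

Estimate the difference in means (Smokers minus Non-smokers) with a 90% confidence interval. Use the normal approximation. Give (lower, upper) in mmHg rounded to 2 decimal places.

SE₁ = s₁/√n₁ = 16.3/√83 = 1.7892; SE₂ = 12.0/√89 = 1.2720.
Independent samples, unequal variances: SE_diff = √(SE₁² + SE₂²) = √(3.20123664 + 1.617984) = 2.1953.
z* = 1.645, so margin of error = 1.645 × 2.1953 = 3.6113.
Difference in means = 127.3 − 127.9 = -0.6000.
-0.6000 ± 3.6113 → (-4.21, 3.01).

(-4.21, 3.01)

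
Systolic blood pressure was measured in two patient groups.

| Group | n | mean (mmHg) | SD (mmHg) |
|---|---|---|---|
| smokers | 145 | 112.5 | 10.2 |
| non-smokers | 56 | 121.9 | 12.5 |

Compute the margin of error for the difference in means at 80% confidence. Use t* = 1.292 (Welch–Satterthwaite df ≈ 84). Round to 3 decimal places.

SE₁ = s₁/√n₁ = 10.2/√145 = 0.8471; SE₂ = 12.5/√56 = 1.6704.
Independent samples, unequal variances: SE_diff = √(SE₁² + SE₂²) = √(0.71757841 + 2.79023616) = 1.8729.
t* = 1.292, so margin of error = 1.292 × 1.8729 = 2.4198.

2.420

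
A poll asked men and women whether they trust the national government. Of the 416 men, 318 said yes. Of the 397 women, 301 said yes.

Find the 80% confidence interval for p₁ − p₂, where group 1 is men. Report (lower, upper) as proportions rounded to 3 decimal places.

First, p̂₁ = 318/416 = 0.7644; p̂₂ = 301/397 = 0.7582.
The two standard errors are √(0.7644×0.2356/416) = 0.02081 and √(0.7582×0.2418/397) = 0.02149.
Because the samples are independent, SE_diff = √(0.02081² + 0.02149²) = 0.02991.
Using z* = 1.282 for 80%, ME = 1.282 × 0.02991 = 0.03834.
p̂₁ − p̂₂ = 0.0062; interval 0.0062 ± 0.03834 gives (-0.032, 0.045).

(-0.032, 0.045)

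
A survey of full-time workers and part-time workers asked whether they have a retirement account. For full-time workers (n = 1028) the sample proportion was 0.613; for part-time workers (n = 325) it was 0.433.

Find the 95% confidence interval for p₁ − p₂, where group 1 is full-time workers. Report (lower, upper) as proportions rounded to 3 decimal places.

(0.118, 0.242)

Each SE is √(p̂(1−p̂)/n): √(0.6130·0.3870/1028) = 0.01519 and √(0.4330·0.5670/325) = 0.02748.
SE(p̂₁ − p̂₂) = √(SE₁² + SE₂²) = √(0.0002307361 + 0.0007551504) = 0.03140, since the two samples are independent.
At 95% confidence z* = 1.960; margin = 1.960 × 0.03140 = 0.06154.
The difference is 0.6130 − 0.4330 = 0.1800, so the interval is 0.1800 ± 0.06154 = (0.118, 0.242).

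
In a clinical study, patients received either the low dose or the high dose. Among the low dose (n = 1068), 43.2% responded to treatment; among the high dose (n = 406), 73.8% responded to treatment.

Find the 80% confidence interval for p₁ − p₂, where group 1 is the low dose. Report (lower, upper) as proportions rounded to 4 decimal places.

SE₁ = √(p̂₁(1−p̂₁)/n₁) = √(0.4320·0.5680/1068) = 0.01516; SE₂ = √(0.7380·0.2620/406) = 0.02182.
Independent samples: SE of the difference = √(SE₁² + SE₂²) = √(0.0002298256 + 0.0004761124) = 0.02657.
z* for 80% confidence is 1.282, so the margin of error is 1.282 × 0.02657 = 0.03406.
Point estimate p̂₁ − p̂₂ = 0.4320 − 0.7380 = -0.3060.
-0.3060 ± 0.03406 → (-0.3401, -0.2719).

(-0.3401, -0.2719)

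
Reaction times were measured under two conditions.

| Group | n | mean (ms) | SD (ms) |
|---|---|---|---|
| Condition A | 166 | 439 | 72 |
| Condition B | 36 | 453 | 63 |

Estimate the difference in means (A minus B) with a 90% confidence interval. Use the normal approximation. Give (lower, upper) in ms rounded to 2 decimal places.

SE₁ = s₁/√n₁ = 72/√166 = 5.5883; SE₂ = 63/√36 = 10.5000.
Independent samples, unequal variances: SE_diff = √(SE₁² + SE₂²) = √(31.22909689 + 110.25) = 11.8945.
z* = 1.645, so margin of error = 1.645 × 11.8945 = 19.5665.
Difference in means = 439 − 453 = -14.0000.
-14.0000 ± 19.5665 → (-33.57, 5.57).

(-33.57, 5.57)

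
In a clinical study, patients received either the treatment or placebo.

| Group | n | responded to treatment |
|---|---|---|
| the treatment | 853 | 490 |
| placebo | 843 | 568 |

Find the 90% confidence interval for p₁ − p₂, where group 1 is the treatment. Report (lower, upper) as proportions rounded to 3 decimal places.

(-0.138, -0.061)

First, p̂₁ = 490/853 = 0.5744; p̂₂ = 568/843 = 0.6738.
The two standard errors are √(0.5744×0.4256/853) = 0.01693 and √(0.6738×0.3262/843) = 0.01615.
Because the samples are independent, SE_diff = √(0.01693² + 0.01615²) = 0.02340.
Using z* = 1.645 for 90%, ME = 1.645 × 0.02340 = 0.03849.
p̂₁ − p̂₂ = -0.0994; interval -0.0994 ± 0.03849 gives (-0.138, -0.061).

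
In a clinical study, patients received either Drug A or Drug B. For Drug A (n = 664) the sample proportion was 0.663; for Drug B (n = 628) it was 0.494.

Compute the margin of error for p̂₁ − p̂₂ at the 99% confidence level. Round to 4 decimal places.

Each SE is √(p̂(1−p̂)/n): √(0.6630·0.3370/664) = 0.01834 and √(0.4940·0.5060/628) = 0.01995.
SE(p̂₁ − p̂₂) = √(SE₁² + SE₂²) = √(0.0003363556 + 0.0003980025) = 0.02710, since the two samples are independent.
At 99% confidence z* = 2.576; margin = 2.576 × 0.02710 = 0.06981.

0.0698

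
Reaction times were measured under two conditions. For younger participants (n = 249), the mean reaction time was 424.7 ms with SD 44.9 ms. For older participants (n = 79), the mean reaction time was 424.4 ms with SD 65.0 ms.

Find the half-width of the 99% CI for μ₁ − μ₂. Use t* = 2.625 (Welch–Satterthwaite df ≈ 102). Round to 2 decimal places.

20.60

SE₁ = s₁/√n₁ = 44.9/√249 = 2.8454; SE₂ = 65.0/√79 = 7.3131.
Independent samples, unequal variances: SE_diff = √(SE₁² + SE₂²) = √(8.09630116 + 53.48143161) = 7.8471.
t* = 2.625, so margin of error = 2.625 × 7.8471 = 20.5986.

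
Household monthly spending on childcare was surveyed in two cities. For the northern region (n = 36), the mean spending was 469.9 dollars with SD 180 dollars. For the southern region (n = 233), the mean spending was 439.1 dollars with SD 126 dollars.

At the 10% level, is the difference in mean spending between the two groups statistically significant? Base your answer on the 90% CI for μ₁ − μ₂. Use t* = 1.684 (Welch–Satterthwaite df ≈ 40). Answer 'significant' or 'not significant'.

not significant

SE₁ = s₁/√n₁ = 180/√36 = 30.0000; SE₂ = 126/√233 = 8.2545.
Independent samples, unequal variances: SE_diff = √(SE₁² + SE₂²) = √(900.0 + 68.13677025) = 31.1149.
t* = 1.684, so margin of error = 1.684 × 31.1149 = 52.3975.
Difference in means = 469.9 − 439.1 = 30.8000.
30.8000 ± 52.3975 → (-21.5975, 83.1975).
The interval (-21.5975, 83.1975) contains 0, so the difference is not significant.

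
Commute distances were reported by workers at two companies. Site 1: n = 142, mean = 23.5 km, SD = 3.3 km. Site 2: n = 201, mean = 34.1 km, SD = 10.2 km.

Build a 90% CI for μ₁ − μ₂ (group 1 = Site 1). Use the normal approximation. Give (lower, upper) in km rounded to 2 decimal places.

Per-group SEs: s₁/√n₁ = 3.3/√142 = 0.2769, s₂/√n₂ = 10.2/√201 = 0.7195.
Unpooled SE of the difference: √(0.07667361 + 0.51768025) = 0.7709.
Margin of error = z* · SE = 1.645 × 0.7709 = 1.2681.
x̄₁ − x̄₂ = 23.5 − 34.1 = -10.6000.
CI: -10.6000 ± 1.2681 = (-11.87, -9.33).

(-11.87, -9.33)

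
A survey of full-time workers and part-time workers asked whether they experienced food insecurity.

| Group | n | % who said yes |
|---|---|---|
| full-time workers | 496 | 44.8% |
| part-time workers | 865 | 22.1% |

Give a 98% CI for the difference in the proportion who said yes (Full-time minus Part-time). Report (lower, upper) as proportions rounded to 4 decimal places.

(0.1656, 0.2884)

SE₁ = √(p̂₁(1−p̂₁)/n₁) = √(0.4480·0.5520/496) = 0.02233; SE₂ = √(0.2210·0.7790/865) = 0.01411.
Independent samples: SE of the difference = √(SE₁² + SE₂²) = √(0.0004986289 + 0.0001990921) = 0.02641.
z* for 98% confidence is 2.326, so the margin of error is 2.326 × 0.02641 = 0.06143.
Point estimate p̂₁ − p̂₂ = 0.4480 − 0.2210 = 0.2270.
0.2270 ± 0.06143 → (0.1656, 0.2884).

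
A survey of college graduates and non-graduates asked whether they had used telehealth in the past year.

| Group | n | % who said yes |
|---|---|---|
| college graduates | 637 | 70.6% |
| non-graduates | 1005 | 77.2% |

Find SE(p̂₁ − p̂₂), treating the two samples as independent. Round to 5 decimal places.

0.02238

SE₁ = √(p̂₁(1−p̂₁)/n₁) = √(0.7060·0.2940/637) = 0.01805; SE₂ = √(0.7720·0.2280/1005) = 0.01323.
Independent samples: SE of the difference = √(SE₁² + SE₂²) = √(0.0003258025 + 0.0001750329) = 0.02238.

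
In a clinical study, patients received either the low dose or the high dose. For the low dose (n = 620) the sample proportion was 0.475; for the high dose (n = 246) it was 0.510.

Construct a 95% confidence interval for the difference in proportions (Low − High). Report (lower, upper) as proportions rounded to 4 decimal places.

The two standard errors are √(0.4750×0.5250/620) = 0.02006 and √(0.5100×0.4900/246) = 0.03187.
Because the samples are independent, SE_diff = √(0.02006² + 0.03187²) = 0.03766.
Using z* = 1.960 for 95%, ME = 1.960 × 0.03766 = 0.07381.
p̂₁ − p̂₂ = -0.0350; interval -0.0350 ± 0.07381 gives (-0.1088, 0.0388).

(-0.1088, 0.0388)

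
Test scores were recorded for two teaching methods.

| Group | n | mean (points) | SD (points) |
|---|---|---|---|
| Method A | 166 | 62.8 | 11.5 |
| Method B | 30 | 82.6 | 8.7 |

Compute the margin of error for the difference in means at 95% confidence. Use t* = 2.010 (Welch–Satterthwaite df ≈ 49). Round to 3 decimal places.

3.662

SE₁ = s₁/√n₁ = 11.5/√166 = 0.8926; SE₂ = 8.7/√30 = 1.5884.
Independent samples, unequal variances: SE_diff = √(SE₁² + SE₂²) = √(0.79673476 + 2.52301456) = 1.8220.
t* = 2.010, so margin of error = 2.010 × 1.8220 = 3.6622.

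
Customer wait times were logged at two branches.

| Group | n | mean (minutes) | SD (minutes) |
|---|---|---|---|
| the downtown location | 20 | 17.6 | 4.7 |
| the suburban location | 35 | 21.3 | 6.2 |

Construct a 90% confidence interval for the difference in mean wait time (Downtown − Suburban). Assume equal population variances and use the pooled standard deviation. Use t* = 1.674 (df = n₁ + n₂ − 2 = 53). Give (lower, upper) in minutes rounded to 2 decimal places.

s_p = √[((n₁−1)s₁² + (n₂−1)s₂²)/(n₁+n₂−2)] = √[(19·4.7² + 34·6.2²)/53] = 5.7078.
SE = 5.7078·√(1/20 + 1/35) = 1.5999.
With t* = 1.674, margin = 1.674 × 1.5999 = 2.6782.
x̄₁ − x̄₂ = 17.6 − 21.3 = -3.7000; interval -3.7000 ± 2.6782 = (-6.38, -1.02).

(-6.38, -1.02)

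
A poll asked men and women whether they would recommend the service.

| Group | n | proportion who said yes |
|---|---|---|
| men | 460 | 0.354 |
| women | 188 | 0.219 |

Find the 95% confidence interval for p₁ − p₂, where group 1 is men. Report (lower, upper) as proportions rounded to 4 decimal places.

SE₁ = √(p̂₁(1−p̂₁)/n₁) = √(0.3540·0.6460/460) = 0.02230; SE₂ = √(0.2190·0.7810/188) = 0.03016.
Independent samples: SE of the difference = √(SE₁² + SE₂²) = √(0.00049729 + 0.0009096256) = 0.03751.
z* for 95% confidence is 1.960, so the margin of error is 1.960 × 0.03751 = 0.07352.
Point estimate p̂₁ − p̂₂ = 0.3540 − 0.2190 = 0.1350.
0.1350 ± 0.07352 → (0.0615, 0.2085).

(0.0615, 0.2085)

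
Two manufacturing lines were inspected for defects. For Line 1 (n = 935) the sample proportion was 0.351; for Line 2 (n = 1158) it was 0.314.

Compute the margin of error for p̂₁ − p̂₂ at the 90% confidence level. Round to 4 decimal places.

0.0341

The two standard errors are √(0.3510×0.6490/935) = 0.01561 and √(0.3140×0.6860/1158) = 0.01364.
Because the samples are independent, SE_diff = √(0.01561² + 0.01364²) = 0.02073.
Using z* = 1.645 for 90%, ME = 1.645 × 0.02073 = 0.03410.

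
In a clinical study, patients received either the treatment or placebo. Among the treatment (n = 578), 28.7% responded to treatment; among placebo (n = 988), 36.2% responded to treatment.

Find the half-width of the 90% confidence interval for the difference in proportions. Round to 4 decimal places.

0.0399

SE₁ = √(p̂₁(1−p̂₁)/n₁) = √(0.2870·0.7130/578) = 0.01882; SE₂ = √(0.3620·0.6380/988) = 0.01529.
Independent samples: SE of the difference = √(SE₁² + SE₂²) = √(0.0003541924 + 0.0002337841) = 0.02425.
z* for 90% confidence is 1.645, so the margin of error is 1.645 × 0.02425 = 0.03989.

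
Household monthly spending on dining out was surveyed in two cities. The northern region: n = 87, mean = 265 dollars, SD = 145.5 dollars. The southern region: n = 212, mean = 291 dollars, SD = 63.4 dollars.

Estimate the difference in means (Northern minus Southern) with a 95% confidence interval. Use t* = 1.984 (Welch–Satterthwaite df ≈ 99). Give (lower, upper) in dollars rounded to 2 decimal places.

SE₁ = s₁/√n₁ = 145.5/√87 = 15.5992; SE₂ = 63.4/√212 = 4.3543.
Independent samples, unequal variances: SE_diff = √(SE₁² + SE₂²) = √(243.33504064 + 18.95992849) = 16.1955.
t* = 1.984, so margin of error = 1.984 × 16.1955 = 32.1319.
Difference in means = 265 − 291 = -26.0000.
-26.0000 ± 32.1319 → (-58.13, 6.13).

(-58.13, 6.13)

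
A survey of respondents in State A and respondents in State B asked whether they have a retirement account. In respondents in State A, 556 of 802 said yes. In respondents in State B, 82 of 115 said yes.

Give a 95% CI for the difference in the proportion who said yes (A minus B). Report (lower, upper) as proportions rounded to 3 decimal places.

First, p̂₁ = 556/802 = 0.6933; p̂₂ = 82/115 = 0.7130.
The two standard errors are √(0.6933×0.3067/802) = 0.01628 and √(0.7130×0.2870/115) = 0.04218.
Because the samples are independent, SE_diff = √(0.01628² + 0.04218²) = 0.04521.
Using z* = 1.960 for 95%, ME = 1.960 × 0.04521 = 0.08861.
p̂₁ − p̂₂ = -0.0197; interval -0.0197 ± 0.08861 gives (-0.108, 0.069).

(-0.108, 0.069)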